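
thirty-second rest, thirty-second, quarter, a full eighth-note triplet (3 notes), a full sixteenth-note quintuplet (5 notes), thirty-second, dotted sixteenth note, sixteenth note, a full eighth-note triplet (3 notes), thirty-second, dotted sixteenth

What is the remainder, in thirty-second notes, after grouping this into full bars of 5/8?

One bar of 5/8 = 20 thirty-second notes.
In thirty-second notes: thirty-second rest = 1; thirty-second = 1; quarter = 8; a full eighth-note triplet (3 notes) (three triplet eighths span one quarter) = 8; a full sixteenth-note quintuplet (5 notes) (five quintuplet sixteenths span one quarter) = 8; thirty-second = 1; dotted sixteenth note = 3; sixteenth note = 2; a full eighth-note triplet (3 notes) (three triplet eighths span one quarter) = 8; thirty-second = 1; dotted sixteenth = 3.
Adding: 1 + 1 + 8 + 8 + 8 + 1 + 3 + 2 + 8 + 1 + 3 = 44.
44 ÷ 20 = 2 complete bars with 4 thirty-second notes remaining.

4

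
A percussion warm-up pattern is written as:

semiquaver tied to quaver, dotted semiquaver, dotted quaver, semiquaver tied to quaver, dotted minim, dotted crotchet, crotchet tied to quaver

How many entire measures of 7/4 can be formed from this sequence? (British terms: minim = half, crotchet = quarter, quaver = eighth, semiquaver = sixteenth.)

1

One bar of 7/4 = 56 thirty-second notes.
Express everything in thirty-second notes: semiquaver tied to quaver (semiquaver + quaver) = 6; dotted semiquaver = 3; dotted quaver = 6; semiquaver tied to quaver (semiquaver + quaver) = 6; dotted minim = 24; dotted crotchet = 12; crotchet tied to quaver (crotchet + quaver) = 12.
Total: 6 + 3 + 6 + 6 + 24 + 12 + 12 = 69.
69 ÷ 56 = 1 complete bar with 13 left over.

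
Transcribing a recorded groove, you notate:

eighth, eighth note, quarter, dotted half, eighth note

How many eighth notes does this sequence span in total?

Each duration in eighth notes: eighth = 1; eighth note = 1; quarter = 2; dotted half = 6; eighth note = 1.
Sum: 1 + 1 + 2 + 6 + 1 = 11 eighth notes.

11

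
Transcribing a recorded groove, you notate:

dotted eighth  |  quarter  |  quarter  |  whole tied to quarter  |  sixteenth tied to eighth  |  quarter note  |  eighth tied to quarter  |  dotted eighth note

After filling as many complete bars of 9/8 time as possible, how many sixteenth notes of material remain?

11

One bar of 9/8 = 18 sixteenth notes.
Express everything in sixteenth notes: dotted eighth = 3; quarter = 4; quarter = 4; whole tied to quarter (whole + quarter) = 20; sixteenth tied to eighth (sixteenth + eighth) = 3; quarter note = 4; eighth tied to quarter (eighth + quarter) = 6; dotted eighth note = 3.
Sum: 3 + 4 + 4 + 20 + 3 + 4 + 6 + 3 = 47.
47 ÷ 18 = 2 complete bars with 11 sixteenth notes remaining.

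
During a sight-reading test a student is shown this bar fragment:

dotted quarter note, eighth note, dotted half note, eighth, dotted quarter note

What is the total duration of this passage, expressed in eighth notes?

14

Each duration in eighth notes: dotted quarter note = 3; eighth note = 1; dotted half note = 6; eighth = 1; dotted quarter note = 3.
Sum: 3 + 1 + 6 + 1 + 3 = 14 eighth notes.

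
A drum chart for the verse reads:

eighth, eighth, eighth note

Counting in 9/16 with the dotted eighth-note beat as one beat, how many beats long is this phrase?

2

One dotted eighth-note beat = 3 sixteenth notes.
Express everything in sixteenth notes: eighth = 2; eighth = 2; eighth note = 2.
Altogether 2 + 2 + 2 = 6.
6 ÷ 3 = 2 beats.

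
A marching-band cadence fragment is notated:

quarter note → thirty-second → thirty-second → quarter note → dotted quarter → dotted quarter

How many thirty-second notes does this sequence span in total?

In thirty-second notes: quarter note = 8; thirty-second = 1; thirty-second = 1; quarter note = 8; dotted quarter = 12; dotted quarter = 12.
Total: 8 + 1 + 1 + 8 + 12 + 12 = 42 thirty-second notes.

42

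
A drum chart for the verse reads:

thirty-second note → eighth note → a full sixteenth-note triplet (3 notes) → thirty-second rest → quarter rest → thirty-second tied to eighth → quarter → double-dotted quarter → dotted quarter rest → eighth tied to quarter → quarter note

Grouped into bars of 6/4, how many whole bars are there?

1

One bar of 6/4 = 48 thirty-second notes.
In thirty-second notes: thirty-second note = 1; eighth note = 4; a full sixteenth-note triplet (3 notes) (three triplet sixteenths span one eighth) = 4; thirty-second rest = 1; quarter rest = 8; thirty-second tied to eighth (thirty-second + eighth) = 5; quarter = 8; double-dotted quarter = 14; dotted quarter rest = 12; eighth tied to quarter (eighth + quarter) = 12; quarter note = 8.
Sum: 1 + 4 + 4 + 1 + 8 + 5 + 8 + 14 + 12 + 12 + 8 = 77.
77 ÷ 48 = 1 complete bar with 29 left over.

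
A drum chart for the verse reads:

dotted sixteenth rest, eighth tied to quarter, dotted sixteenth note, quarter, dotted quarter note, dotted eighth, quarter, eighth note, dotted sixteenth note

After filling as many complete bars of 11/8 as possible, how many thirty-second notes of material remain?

15

One bar of 11/8 = 44 thirty-second notes.
In thirty-second notes: dotted sixteenth rest = 3; eighth tied to quarter (eighth + quarter) = 12; dotted sixteenth note = 3; quarter = 8; dotted quarter note = 12; dotted eighth = 6; quarter = 8; eighth note = 4; dotted sixteenth note = 3.
Adding: 3 + 12 + 3 + 8 + 12 + 6 + 8 + 4 + 3 = 59.
59 ÷ 44 = 1 complete bar with 15 thirty-second notes remaining.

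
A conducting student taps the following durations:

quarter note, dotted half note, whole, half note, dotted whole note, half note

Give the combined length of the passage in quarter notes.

Convert each value to quarter notes: quarter note = 1; dotted half note = 3; whole = 4; half note = 2; dotted whole note = 6; half note = 2.
Adding: 1 + 3 + 4 + 2 + 6 + 2 = 18 quarter notes.

18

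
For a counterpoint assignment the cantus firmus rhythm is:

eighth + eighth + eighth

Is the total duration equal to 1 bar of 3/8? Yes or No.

Yes

One bar of 3/8 = 3 eighth notes.
In eighth notes: eighth = 1; eighth = 1; eighth = 1.
Total: 1 + 1 + 1 = 3.
3 equals 3, so the answer is Yes.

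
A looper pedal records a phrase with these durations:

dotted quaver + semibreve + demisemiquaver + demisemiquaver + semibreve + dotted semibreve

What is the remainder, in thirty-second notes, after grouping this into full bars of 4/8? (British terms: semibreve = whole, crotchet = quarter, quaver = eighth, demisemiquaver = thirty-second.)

One bar of 4/8 = 16 thirty-second notes.
In thirty-second notes: dotted quaver = 6; semibreve = 32; demisemiquaver = 1; demisemiquaver = 1; semibreve = 32; dotted semibreve = 48.
Total: 6 + 32 + 1 + 1 + 32 + 48 = 120.
120 ÷ 16 = 7 complete bars with 8 thirty-second notes remaining.

8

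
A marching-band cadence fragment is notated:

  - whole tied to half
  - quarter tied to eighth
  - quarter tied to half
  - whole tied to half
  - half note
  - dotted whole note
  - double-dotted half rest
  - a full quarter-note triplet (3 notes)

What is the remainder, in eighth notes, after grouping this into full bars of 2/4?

One bar of 2/4 = 4 eighth notes.
Working in eighth notes: whole tied to half (whole + half) = 12; quarter tied to eighth (quarter + eighth) = 3; quarter tied to half (quarter + half) = 6; whole tied to half (whole + half) = 12; half note = 4; dotted whole note = 12; double-dotted half rest = 7; a full quarter-note triplet (3 notes) (three triplet quarters span one half) = 4.
Altogether 12 + 3 + 6 + 12 + 4 + 12 + 7 + 4 = 60.
60 ÷ 4 = 15 complete bars with 0 eighth notes remaining.

0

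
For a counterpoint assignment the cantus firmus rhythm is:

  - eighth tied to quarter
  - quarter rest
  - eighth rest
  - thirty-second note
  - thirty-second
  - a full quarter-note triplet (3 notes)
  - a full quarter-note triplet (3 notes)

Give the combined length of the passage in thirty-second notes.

58

Each duration in thirty-second notes: eighth tied to quarter (eighth + quarter) = 12; quarter rest = 8; eighth rest = 4; thirty-second note = 1; thirty-second = 1; a full quarter-note triplet (3 notes) (three triplet quarters span one half) = 16; a full quarter-note triplet (3 notes) (three triplet quarters span one half) = 16.
Total: 12 + 8 + 4 + 1 + 1 + 16 + 16 = 58 thirty-second notes.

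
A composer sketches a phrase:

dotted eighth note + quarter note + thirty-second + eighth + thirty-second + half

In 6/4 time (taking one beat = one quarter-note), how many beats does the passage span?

One quarter-note beat = 8 thirty-second notes.
In thirty-second notes: dotted eighth note = 6; quarter note = 8; thirty-second = 1; eighth = 4; thirty-second = 1; half = 16.
Sum: 6 + 8 + 1 + 4 + 1 + 16 = 36.
36 ÷ 8 = 4.5 beats.

4.5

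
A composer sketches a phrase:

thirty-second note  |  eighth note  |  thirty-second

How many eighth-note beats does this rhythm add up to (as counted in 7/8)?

1.5

One eighth-note beat = 4 thirty-second notes.
In thirty-second notes: thirty-second note = 1; eighth note = 4; thirty-second = 1.
Total: 1 + 4 + 1 = 6.
6 ÷ 4 = 1.5 beats.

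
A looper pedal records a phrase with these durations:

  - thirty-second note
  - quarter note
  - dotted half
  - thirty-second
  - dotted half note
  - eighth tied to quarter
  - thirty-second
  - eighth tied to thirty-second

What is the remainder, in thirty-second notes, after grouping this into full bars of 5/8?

One bar of 5/8 = 20 thirty-second notes.
Express everything in thirty-second notes: thirty-second note = 1; quarter note = 8; dotted half = 24; thirty-second = 1; dotted half note = 24; eighth tied to quarter (eighth + quarter) = 12; thirty-second = 1; eighth tied to thirty-second (eighth + thirty-second) = 5.
Adding: 1 + 8 + 24 + 1 + 24 + 12 + 1 + 5 = 76.
76 ÷ 20 = 3 complete bars with 16 thirty-second notes remaining.

16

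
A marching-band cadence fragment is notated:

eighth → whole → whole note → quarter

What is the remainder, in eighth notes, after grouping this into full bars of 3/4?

One bar of 3/4 = 6 eighth notes.
Working in eighth notes: eighth = 1; whole = 8; whole note = 8; quarter = 2.
Sum: 1 + 8 + 8 + 2 = 19.
19 ÷ 6 = 3 complete bars with 1 eighth note remaining.

1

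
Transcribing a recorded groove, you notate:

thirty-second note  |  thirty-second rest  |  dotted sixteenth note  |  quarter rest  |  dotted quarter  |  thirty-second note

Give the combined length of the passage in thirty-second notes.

Each duration in thirty-second notes: thirty-second note = 1; thirty-second rest = 1; dotted sixteenth note = 3; quarter rest = 8; dotted quarter = 12; thirty-second note = 1.
Total: 1 + 1 + 3 + 8 + 12 + 1 = 26 thirty-second notes.

26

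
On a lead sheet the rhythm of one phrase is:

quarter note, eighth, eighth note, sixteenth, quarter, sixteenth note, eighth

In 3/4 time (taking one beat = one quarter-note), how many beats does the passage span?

4

One quarter-note beat = 4 sixteenth notes.
Each duration in sixteenth notes: quarter note = 4; eighth = 2; eighth note = 2; sixteenth = 1; quarter = 4; sixteenth note = 1; eighth = 2.
Total: 4 + 2 + 2 + 1 + 4 + 1 + 2 = 16.
16 ÷ 4 = 4 beats.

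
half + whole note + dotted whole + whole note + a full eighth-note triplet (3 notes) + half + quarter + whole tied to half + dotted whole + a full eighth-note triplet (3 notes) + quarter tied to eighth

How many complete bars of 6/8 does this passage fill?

One bar of 6/8 = 6 eighth notes.
Convert each value to eighth notes: half = 4; whole note = 8; dotted whole = 12; whole note = 8; a full eighth-note triplet (3 notes) (three triplet eighths span one quarter) = 2; half = 4; quarter = 2; whole tied to half (whole + half) = 12; dotted whole = 12; a full eighth-note triplet (3 notes) (three triplet eighths span one quarter) = 2; quarter tied to eighth (quarter + eighth) = 3.
Adding: 4 + 8 + 12 + 8 + 2 + 4 + 2 + 12 + 12 + 2 + 3 = 69.
69 ÷ 6 = 11 complete bars with 3 left over.

11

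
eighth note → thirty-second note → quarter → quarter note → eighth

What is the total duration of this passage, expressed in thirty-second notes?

In thirty-second notes: eighth note = 4; thirty-second note = 1; quarter = 8; quarter note = 8; eighth = 4.
Altogether 4 + 1 + 8 + 8 + 4 = 25 thirty-second notes.

25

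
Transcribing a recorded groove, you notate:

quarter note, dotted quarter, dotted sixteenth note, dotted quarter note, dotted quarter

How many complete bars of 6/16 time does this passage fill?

3

One bar of 6/16 = 12 thirty-second notes.
Express everything in thirty-second notes: quarter note = 8; dotted quarter = 12; dotted sixteenth note = 3; dotted quarter note = 12; dotted quarter = 12.
Altogether 8 + 12 + 3 + 12 + 12 = 47.
47 ÷ 12 = 3 complete bars with 11 left over.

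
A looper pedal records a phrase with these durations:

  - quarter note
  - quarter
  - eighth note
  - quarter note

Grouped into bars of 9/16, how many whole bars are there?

1

One bar of 9/16 = 9 sixteenth notes.
In sixteenth notes: quarter note = 4; quarter = 4; eighth note = 2; quarter note = 4.
Total: 4 + 4 + 2 + 4 = 14.
14 ÷ 9 = 1 complete bar with 5 left over.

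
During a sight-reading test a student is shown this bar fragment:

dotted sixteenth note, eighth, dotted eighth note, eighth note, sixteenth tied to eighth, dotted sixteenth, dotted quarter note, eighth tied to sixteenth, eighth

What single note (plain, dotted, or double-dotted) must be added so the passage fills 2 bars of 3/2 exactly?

dotted whole note

2 bars of 3/2 = 96 thirty-second notes.
Convert each value to thirty-second notes: dotted sixteenth note = 3; eighth = 4; dotted eighth note = 6; eighth note = 4; sixteenth tied to eighth (sixteenth + eighth) = 6; dotted sixteenth = 3; dotted quarter note = 12; eighth tied to sixteenth (eighth + sixteenth) = 6; eighth = 4.
Adding: 3 + 4 + 6 + 4 + 6 + 3 + 12 + 6 + 4 = 48.
Remaining: 96 − 48 = 48 thirty-second notes, which is a dotted whole note.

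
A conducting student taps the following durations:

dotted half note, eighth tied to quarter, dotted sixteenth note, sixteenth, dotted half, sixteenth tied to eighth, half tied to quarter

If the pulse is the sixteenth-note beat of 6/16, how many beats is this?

One sixteenth-note beat = 2 thirty-second notes.
In thirty-second notes: dotted half note = 24; eighth tied to quarter (eighth + quarter) = 12; dotted sixteenth note = 3; sixteenth = 2; dotted half = 24; sixteenth tied to eighth (sixteenth + eighth) = 6; half tied to quarter (half + quarter) = 24.
Total: 24 + 12 + 3 + 2 + 24 + 6 + 24 = 95.
95 ÷ 2 = 47.5 beats.

47.5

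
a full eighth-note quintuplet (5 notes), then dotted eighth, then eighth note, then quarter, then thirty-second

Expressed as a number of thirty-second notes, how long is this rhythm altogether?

35

Express everything in thirty-second notes: a full eighth-note quintuplet (5 notes) (five quintuplet eighths span one half) = 16; dotted eighth = 6; eighth note = 4; quarter = 8; thirty-second = 1.
Adding: 16 + 6 + 4 + 8 + 1 = 35 thirty-second notes.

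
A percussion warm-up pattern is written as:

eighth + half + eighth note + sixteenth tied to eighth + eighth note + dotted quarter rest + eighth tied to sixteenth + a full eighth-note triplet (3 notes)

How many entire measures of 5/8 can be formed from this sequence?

3

One bar of 5/8 = 10 sixteenth notes.
In sixteenth notes: eighth = 2; half = 8; eighth note = 2; sixteenth tied to eighth (sixteenth + eighth) = 3; eighth note = 2; dotted quarter rest = 6; eighth tied to sixteenth (eighth + sixteenth) = 3; a full eighth-note triplet (3 notes) (three triplet eighths span one quarter) = 4.
Altogether 2 + 8 + 2 + 3 + 2 + 6 + 3 + 4 = 30.
30 ÷ 10 = 3 complete bars with 0 left over.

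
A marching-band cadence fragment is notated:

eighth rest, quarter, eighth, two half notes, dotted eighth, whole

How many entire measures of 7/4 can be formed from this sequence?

One bar of 7/4 = 28 sixteenth notes.
Express everything in sixteenth notes: eighth rest = 2; quarter = 4; eighth = 2; half note = 8; half note = 8; dotted eighth = 3; whole = 16.
Total: 2 + 4 + 2 + 8 + 8 + 3 + 16 = 43.
43 ÷ 28 = 1 complete bar with 15 left over.

1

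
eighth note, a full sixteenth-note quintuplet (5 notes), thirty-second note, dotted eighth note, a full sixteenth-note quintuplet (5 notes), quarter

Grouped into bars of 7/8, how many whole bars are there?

1

One bar of 7/8 = 28 thirty-second notes.
Each duration in thirty-second notes: eighth note = 4; a full sixteenth-note quintuplet (5 notes) (five quintuplet sixteenths span one quarter) = 8; thirty-second note = 1; dotted eighth note = 6; a full sixteenth-note quintuplet (5 notes) (five quintuplet sixteenths span one quarter) = 8; quarter = 8.
Sum: 4 + 8 + 1 + 6 + 8 + 8 = 35.
35 ÷ 28 = 1 complete bar with 7 left over.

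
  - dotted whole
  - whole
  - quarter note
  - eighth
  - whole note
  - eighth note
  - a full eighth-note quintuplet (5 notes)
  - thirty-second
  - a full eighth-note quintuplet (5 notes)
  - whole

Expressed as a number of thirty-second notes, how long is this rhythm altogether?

193

Working in thirty-second notes: dotted whole = 48; whole = 32; quarter note = 8; eighth = 4; whole note = 32; eighth note = 4; a full eighth-note quintuplet (5 notes) (five quintuplet eighths span one half) = 16; thirty-second = 1; a full eighth-note quintuplet (5 notes) (five quintuplet eighths span one half) = 16; whole = 32.
Total: 48 + 32 + 8 + 4 + 32 + 4 + 16 + 1 + 16 + 32 = 193 thirty-second notes.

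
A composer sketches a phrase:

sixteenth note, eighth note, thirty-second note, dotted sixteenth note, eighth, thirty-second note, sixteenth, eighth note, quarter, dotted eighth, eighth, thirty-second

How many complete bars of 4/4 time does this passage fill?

One bar of 4/4 = 32 thirty-second notes.
Working in thirty-second notes: sixteenth note = 2; eighth note = 4; thirty-second note = 1; dotted sixteenth note = 3; eighth = 4; thirty-second note = 1; sixteenth = 2; eighth note = 4; quarter = 8; dotted eighth = 6; eighth = 4; thirty-second = 1.
Adding: 2 + 4 + 1 + 3 + 4 + 1 + 2 + 4 + 8 + 6 + 4 + 1 = 40.
40 ÷ 32 = 1 complete bar with 8 left over.

1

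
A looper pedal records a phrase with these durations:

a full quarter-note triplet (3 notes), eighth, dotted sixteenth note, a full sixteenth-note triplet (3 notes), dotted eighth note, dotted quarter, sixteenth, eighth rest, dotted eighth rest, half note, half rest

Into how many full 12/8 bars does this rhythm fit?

1

One bar of 12/8 = 48 thirty-second notes.
Each duration in thirty-second notes: a full quarter-note triplet (3 notes) (three triplet quarters span one half) = 16; eighth = 4; dotted sixteenth note = 3; a full sixteenth-note triplet (3 notes) (three triplet sixteenths span one eighth) = 4; dotted eighth note = 6; dotted quarter = 12; sixteenth = 2; eighth rest = 4; dotted eighth rest = 6; half note = 16; half rest = 16.
Total: 16 + 4 + 3 + 4 + 6 + 12 + 2 + 4 + 6 + 16 + 16 = 89.
89 ÷ 48 = 1 complete bar with 41 left over.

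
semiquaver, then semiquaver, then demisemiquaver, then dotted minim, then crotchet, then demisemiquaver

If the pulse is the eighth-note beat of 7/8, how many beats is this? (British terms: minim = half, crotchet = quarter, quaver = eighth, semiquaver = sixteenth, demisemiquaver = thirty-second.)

9.5

One eighth-note beat = 4 thirty-second notes.
Each duration in thirty-second notes: semiquaver = 2; semiquaver = 2; demisemiquaver = 1; dotted minim = 24; crotchet = 8; demisemiquaver = 1.
Altogether 2 + 2 + 1 + 24 + 8 + 1 = 38.
38 ÷ 4 = 9.5 beats.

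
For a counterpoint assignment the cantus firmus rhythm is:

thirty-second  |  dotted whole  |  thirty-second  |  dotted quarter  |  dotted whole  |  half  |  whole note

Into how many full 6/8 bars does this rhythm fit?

6

One bar of 6/8 = 24 thirty-second notes.
Express everything in thirty-second notes: thirty-second = 1; dotted whole = 48; thirty-second = 1; dotted quarter = 12; dotted whole = 48; half = 16; whole note = 32.
Sum: 1 + 48 + 1 + 12 + 48 + 16 + 32 = 158.
158 ÷ 24 = 6 complete bars with 14 left over.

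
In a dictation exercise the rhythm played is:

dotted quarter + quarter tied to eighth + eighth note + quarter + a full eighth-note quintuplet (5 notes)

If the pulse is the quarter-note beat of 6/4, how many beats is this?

6.5

One quarter-note beat = 2 eighth notes.
Convert each value to eighth notes: dotted quarter = 3; quarter tied to eighth (quarter + eighth) = 3; eighth note = 1; quarter = 2; a full eighth-note quintuplet (5 notes) (five quintuplet eighths span one half) = 4.
Adding: 3 + 3 + 1 + 2 + 4 = 13.
13 ÷ 2 = 6.5 beats.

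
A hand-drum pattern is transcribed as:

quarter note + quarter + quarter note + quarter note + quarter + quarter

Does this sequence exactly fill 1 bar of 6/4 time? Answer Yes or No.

One bar of 6/4 = 6 quarter notes.
Express everything in quarter notes: quarter note = 1; quarter = 1; quarter note = 1; quarter note = 1; quarter = 1; quarter = 1.
Total: 1 + 1 + 1 + 1 + 1 + 1 = 6.
6 equals 6, so the answer is Yes.

Yes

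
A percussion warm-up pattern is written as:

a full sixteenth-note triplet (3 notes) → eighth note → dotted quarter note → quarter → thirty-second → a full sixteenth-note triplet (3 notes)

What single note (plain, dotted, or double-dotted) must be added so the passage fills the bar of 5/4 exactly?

The bar of 5/4 = 40 thirty-second notes.
Convert each value to thirty-second notes: a full sixteenth-note triplet (3 notes) (three triplet sixteenths span one eighth) = 4; eighth note = 4; dotted quarter note = 12; quarter = 8; thirty-second = 1; a full sixteenth-note triplet (3 notes) (three triplet sixteenths span one eighth) = 4.
Total: 4 + 4 + 12 + 8 + 1 + 4 = 33.
Remaining: 40 − 33 = 7 thirty-second notes, which is a double-dotted eighth note.

double-dotted eighth note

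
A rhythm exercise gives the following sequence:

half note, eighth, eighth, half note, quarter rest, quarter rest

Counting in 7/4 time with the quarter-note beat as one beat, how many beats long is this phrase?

One quarter-note beat = 2 eighth notes.
Each duration in eighth notes: half note = 4; eighth = 1; eighth = 1; half note = 4; quarter rest = 2; quarter rest = 2.
Sum: 4 + 1 + 1 + 4 + 2 + 2 = 14.
14 ÷ 2 = 7 beats.

7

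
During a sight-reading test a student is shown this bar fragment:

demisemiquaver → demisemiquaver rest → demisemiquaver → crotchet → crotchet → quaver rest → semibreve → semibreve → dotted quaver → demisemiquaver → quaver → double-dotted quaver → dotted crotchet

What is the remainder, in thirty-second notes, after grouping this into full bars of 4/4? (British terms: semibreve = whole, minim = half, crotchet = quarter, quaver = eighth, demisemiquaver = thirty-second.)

21

One bar of 4/4 = 32 thirty-second notes.
Convert each value to thirty-second notes: demisemiquaver = 1; demisemiquaver rest = 1; demisemiquaver = 1; crotchet = 8; crotchet = 8; quaver rest = 4; semibreve = 32; semibreve = 32; dotted quaver = 6; demisemiquaver = 1; quaver = 4; double-dotted quaver = 7; dotted crotchet = 12.
Altogether 1 + 1 + 1 + 8 + 8 + 4 + 32 + 32 + 6 + 1 + 4 + 7 + 12 = 117.
117 ÷ 32 = 3 complete bars with 21 thirty-second notes remaining.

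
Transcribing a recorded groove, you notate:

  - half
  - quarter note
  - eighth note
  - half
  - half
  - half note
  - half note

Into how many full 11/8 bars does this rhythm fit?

2

One bar of 11/8 = 11 eighth notes.
In eighth notes: half = 4; quarter note = 2; eighth note = 1; half = 4; half = 4; half note = 4; half note = 4.
Adding: 4 + 2 + 1 + 4 + 4 + 4 + 4 = 23.
23 ÷ 11 = 2 complete bars with 1 left over.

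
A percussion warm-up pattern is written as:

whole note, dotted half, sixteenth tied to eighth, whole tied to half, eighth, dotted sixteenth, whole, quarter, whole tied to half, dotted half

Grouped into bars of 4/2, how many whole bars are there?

One bar of 4/2 = 64 thirty-second notes.
Convert each value to thirty-second notes: whole note = 32; dotted half = 24; sixteenth tied to eighth (sixteenth + eighth) = 6; whole tied to half (whole + half) = 48; eighth = 4; dotted sixteenth = 3; whole = 32; quarter = 8; whole tied to half (whole + half) = 48; dotted half = 24.
Adding: 32 + 24 + 6 + 48 + 4 + 3 + 32 + 8 + 48 + 24 = 229.
229 ÷ 64 = 3 complete bars with 37 left over.

3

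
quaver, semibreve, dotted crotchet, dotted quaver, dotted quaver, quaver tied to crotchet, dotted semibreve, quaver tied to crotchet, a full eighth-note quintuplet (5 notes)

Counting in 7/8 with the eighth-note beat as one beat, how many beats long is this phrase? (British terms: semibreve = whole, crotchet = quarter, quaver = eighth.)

37

One eighth-note beat = 2 sixteenth notes.
Express everything in sixteenth notes: quaver = 2; semibreve = 16; dotted crotchet = 6; dotted quaver = 3; dotted quaver = 3; quaver tied to crotchet (quaver + crotchet) = 6; dotted semibreve = 24; quaver tied to crotchet (quaver + crotchet) = 6; a full eighth-note quintuplet (5 notes) (five quintuplet eighths span one half) = 8.
Altogether 2 + 16 + 6 + 3 + 3 + 6 + 24 + 6 + 8 = 74.
74 ÷ 2 = 37 beats.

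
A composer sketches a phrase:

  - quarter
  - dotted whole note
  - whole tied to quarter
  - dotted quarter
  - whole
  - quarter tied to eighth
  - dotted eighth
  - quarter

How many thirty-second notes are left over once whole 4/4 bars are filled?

One bar of 4/4 = 16 sixteenth notes.
Convert each value to sixteenth notes: quarter = 4; dotted whole note = 24; whole tied to quarter (whole + quarter) = 20; dotted quarter = 6; whole = 16; quarter tied to eighth (quarter + eighth) = 6; dotted eighth = 3; quarter = 4.
Total: 4 + 24 + 20 + 6 + 16 + 6 + 3 + 4 = 83.
83 ÷ 16 = 5 complete bars with 3 sixteenth notes remaining = 6 thirty-second notes.

6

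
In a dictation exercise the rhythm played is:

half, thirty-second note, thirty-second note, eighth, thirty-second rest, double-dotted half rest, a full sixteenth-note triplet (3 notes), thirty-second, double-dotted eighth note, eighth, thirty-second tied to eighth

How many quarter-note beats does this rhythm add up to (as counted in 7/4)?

9

One quarter-note beat = 8 thirty-second notes.
Working in thirty-second notes: half = 16; thirty-second note = 1; thirty-second note = 1; eighth = 4; thirty-second rest = 1; double-dotted half rest = 28; a full sixteenth-note triplet (3 notes) (three triplet sixteenths span one eighth) = 4; thirty-second = 1; double-dotted eighth note = 7; eighth = 4; thirty-second tied to eighth (thirty-second + eighth) = 5.
Sum: 16 + 1 + 1 + 4 + 1 + 28 + 4 + 1 + 7 + 4 + 5 = 72.
72 ÷ 8 = 9 beats.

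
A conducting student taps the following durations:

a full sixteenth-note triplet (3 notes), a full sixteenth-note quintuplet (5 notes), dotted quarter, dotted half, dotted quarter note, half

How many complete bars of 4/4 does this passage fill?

One bar of 4/4 = 8 eighth notes.
Convert each value to eighth notes: a full sixteenth-note triplet (3 notes) (three triplet sixteenths span one eighth) = 1; a full sixteenth-note quintuplet (5 notes) (five quintuplet sixteenths span one quarter) = 2; dotted quarter = 3; dotted half = 6; dotted quarter note = 3; half = 4.
Adding: 1 + 2 + 3 + 6 + 3 + 4 = 19.
19 ÷ 8 = 2 complete bars with 3 left over.

2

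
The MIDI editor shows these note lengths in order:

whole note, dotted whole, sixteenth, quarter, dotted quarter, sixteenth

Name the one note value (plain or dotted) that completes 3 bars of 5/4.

half note

3 bars of 5/4 = 60 sixteenth notes.
Express everything in sixteenth notes: whole note = 16; dotted whole = 24; sixteenth = 1; quarter = 4; dotted quarter = 6; sixteenth = 1.
Sum: 16 + 24 + 1 + 4 + 6 + 1 = 52.
Remaining: 60 − 52 = 8 sixteenth notes, which is a half note.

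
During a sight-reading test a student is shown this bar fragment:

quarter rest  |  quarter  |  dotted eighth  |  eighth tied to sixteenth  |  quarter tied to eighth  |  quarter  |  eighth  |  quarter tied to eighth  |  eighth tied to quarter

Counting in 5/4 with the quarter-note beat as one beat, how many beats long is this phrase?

One quarter-note beat = 4 sixteenth notes.
Working in sixteenth notes: quarter rest = 4; quarter = 4; dotted eighth = 3; eighth tied to sixteenth (eighth + sixteenth) = 3; quarter tied to eighth (quarter + eighth) = 6; quarter = 4; eighth = 2; quarter tied to eighth (quarter + eighth) = 6; eighth tied to quarter (eighth + quarter) = 6.
Total: 4 + 4 + 3 + 3 + 6 + 4 + 2 + 6 + 6 = 38.
38 ÷ 4 = 9.5 beats.

9.5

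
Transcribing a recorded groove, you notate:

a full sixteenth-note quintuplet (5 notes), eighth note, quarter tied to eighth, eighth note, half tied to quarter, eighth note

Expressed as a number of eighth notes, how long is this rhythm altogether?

14

Working in eighth notes: a full sixteenth-note quintuplet (5 notes) (five quintuplet sixteenths span one quarter) = 2; eighth note = 1; quarter tied to eighth (quarter + eighth) = 3; eighth note = 1; half tied to quarter (half + quarter) = 6; eighth note = 1.
Total: 2 + 1 + 3 + 1 + 6 + 1 = 14 eighth notes.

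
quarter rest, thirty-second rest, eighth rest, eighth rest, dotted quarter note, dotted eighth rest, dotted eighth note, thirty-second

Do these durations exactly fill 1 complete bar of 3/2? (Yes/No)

One bar of 3/2 = 48 thirty-second notes.
Express everything in thirty-second notes: quarter rest = 8; thirty-second rest = 1; eighth rest = 4; eighth rest = 4; dotted quarter note = 12; dotted eighth rest = 6; dotted eighth note = 6; thirty-second = 1.
Sum: 8 + 1 + 4 + 4 + 12 + 6 + 6 + 1 = 42.
42 falls short of 48, so the answer is No.

No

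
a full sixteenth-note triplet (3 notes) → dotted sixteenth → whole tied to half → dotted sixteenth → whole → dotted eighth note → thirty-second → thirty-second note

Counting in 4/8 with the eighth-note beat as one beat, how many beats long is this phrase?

24.5

One eighth-note beat = 4 thirty-second notes.
Each duration in thirty-second notes: a full sixteenth-note triplet (3 notes) (three triplet sixteenths span one eighth) = 4; dotted sixteenth = 3; whole tied to half (whole + half) = 48; dotted sixteenth = 3; whole = 32; dotted eighth note = 6; thirty-second = 1; thirty-second note = 1.
Total: 4 + 3 + 48 + 3 + 32 + 6 + 1 + 1 = 98.
98 ÷ 4 = 24.5 beats.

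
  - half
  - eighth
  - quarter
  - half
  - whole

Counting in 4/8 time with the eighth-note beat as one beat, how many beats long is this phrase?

19

One eighth-note beat = 2 sixteenth notes.
In sixteenth notes: half = 8; eighth = 2; quarter = 4; half = 8; whole = 16.
Sum: 8 + 2 + 4 + 8 + 16 = 38.
38 ÷ 2 = 19 beats.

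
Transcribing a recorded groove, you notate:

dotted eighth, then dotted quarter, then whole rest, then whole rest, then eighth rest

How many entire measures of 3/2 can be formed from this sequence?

1

One bar of 3/2 = 24 sixteenth notes.
In sixteenth notes: dotted eighth = 3; dotted quarter = 6; whole rest = 16; whole rest = 16; eighth rest = 2.
Altogether 3 + 6 + 16 + 16 + 2 = 43.
43 ÷ 24 = 1 complete bar with 19 left over.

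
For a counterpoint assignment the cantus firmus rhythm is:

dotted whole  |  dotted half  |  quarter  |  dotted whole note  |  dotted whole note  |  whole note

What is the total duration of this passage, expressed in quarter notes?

26

Express everything in quarter notes: dotted whole = 6; dotted half = 3; quarter = 1; dotted whole note = 6; dotted whole note = 6; whole note = 4.
Sum: 6 + 3 + 1 + 6 + 6 + 4 = 26 quarter notes.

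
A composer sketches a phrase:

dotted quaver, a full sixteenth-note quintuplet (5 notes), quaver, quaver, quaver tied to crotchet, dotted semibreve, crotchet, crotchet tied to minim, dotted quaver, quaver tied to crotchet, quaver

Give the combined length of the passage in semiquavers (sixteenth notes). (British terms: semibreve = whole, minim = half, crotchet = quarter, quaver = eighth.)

68

In sixteenth notes: dotted quaver = 3; a full sixteenth-note quintuplet (5 notes) (five quintuplet sixteenths span one quarter) = 4; quaver = 2; quaver = 2; quaver tied to crotchet (quaver + crotchet) = 6; dotted semibreve = 24; crotchet = 4; crotchet tied to minim (crotchet + minim) = 12; dotted quaver = 3; quaver tied to crotchet (quaver + crotchet) = 6; quaver = 2.
Altogether 3 + 4 + 2 + 2 + 6 + 24 + 4 + 12 + 3 + 6 + 2 = 68 sixteenth notes.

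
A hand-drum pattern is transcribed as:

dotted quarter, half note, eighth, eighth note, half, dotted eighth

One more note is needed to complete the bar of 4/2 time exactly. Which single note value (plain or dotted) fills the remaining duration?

The bar of 4/2 = 32 sixteenth notes.
In sixteenth notes: dotted quarter = 6; half note = 8; eighth = 2; eighth note = 2; half = 8; dotted eighth = 3.
Total: 6 + 8 + 2 + 2 + 8 + 3 = 29.
Remaining: 32 − 29 = 3 sixteenth notes, which is a dotted eighth note.

dotted eighth note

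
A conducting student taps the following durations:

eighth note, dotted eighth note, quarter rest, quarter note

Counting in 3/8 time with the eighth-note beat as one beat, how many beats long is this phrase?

One eighth-note beat = 2 sixteenth notes.
In sixteenth notes: eighth note = 2; dotted eighth note = 3; quarter rest = 4; quarter note = 4.
Total: 2 + 3 + 4 + 4 = 13.
13 ÷ 2 = 6.5 beats.

6.5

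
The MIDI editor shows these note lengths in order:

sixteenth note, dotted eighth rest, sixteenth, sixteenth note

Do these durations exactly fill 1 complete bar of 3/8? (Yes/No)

One bar of 3/8 = 6 sixteenth notes.
Express everything in sixteenth notes: sixteenth note = 1; dotted eighth rest = 3; sixteenth = 1; sixteenth note = 1.
Total: 1 + 3 + 1 + 1 = 6.
6 equals 6, so the answer is Yes.

Yes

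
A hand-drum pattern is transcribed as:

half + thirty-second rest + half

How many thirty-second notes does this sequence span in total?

Each duration in thirty-second notes: half = 16; thirty-second rest = 1; half = 16.
Sum: 16 + 1 + 16 = 33 thirty-second notes.

33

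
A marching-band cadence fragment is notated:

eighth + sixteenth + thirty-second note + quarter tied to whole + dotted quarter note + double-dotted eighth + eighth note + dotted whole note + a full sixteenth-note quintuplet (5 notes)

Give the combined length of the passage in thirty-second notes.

Working in thirty-second notes: eighth = 4; sixteenth = 2; thirty-second note = 1; quarter tied to whole (quarter + whole) = 40; dotted quarter note = 12; double-dotted eighth = 7; eighth note = 4; dotted whole note = 48; a full sixteenth-note quintuplet (5 notes) (five quintuplet sixteenths span one quarter) = 8.
Total: 4 + 2 + 1 + 40 + 12 + 7 + 4 + 48 + 8 = 126 thirty-second notes.

126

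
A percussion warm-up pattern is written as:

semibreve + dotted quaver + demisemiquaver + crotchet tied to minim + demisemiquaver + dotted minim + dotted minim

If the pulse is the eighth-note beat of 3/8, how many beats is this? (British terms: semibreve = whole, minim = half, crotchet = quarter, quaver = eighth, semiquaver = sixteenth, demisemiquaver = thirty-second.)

28

One eighth-note beat = 4 thirty-second notes.
In thirty-second notes: semibreve = 32; dotted quaver = 6; demisemiquaver = 1; crotchet tied to minim (crotchet + minim) = 24; demisemiquaver = 1; dotted minim = 24; dotted minim = 24.
Altogether 32 + 6 + 1 + 24 + 1 + 24 + 24 = 112.
112 ÷ 4 = 28 beats.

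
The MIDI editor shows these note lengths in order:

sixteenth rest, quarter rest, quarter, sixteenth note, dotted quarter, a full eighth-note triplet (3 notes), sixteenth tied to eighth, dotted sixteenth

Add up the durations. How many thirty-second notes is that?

49

Working in thirty-second notes: sixteenth rest = 2; quarter rest = 8; quarter = 8; sixteenth note = 2; dotted quarter = 12; a full eighth-note triplet (3 notes) (three triplet eighths span one quarter) = 8; sixteenth tied to eighth (sixteenth + eighth) = 6; dotted sixteenth = 3.
Altogether 2 + 8 + 8 + 2 + 12 + 8 + 6 + 3 = 49 thirty-second notes.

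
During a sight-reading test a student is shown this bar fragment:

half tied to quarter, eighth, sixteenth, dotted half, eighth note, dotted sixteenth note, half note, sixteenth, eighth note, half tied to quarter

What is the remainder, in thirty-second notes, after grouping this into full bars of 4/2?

43

One bar of 4/2 = 64 thirty-second notes.
Each duration in thirty-second notes: half tied to quarter (half + quarter) = 24; eighth = 4; sixteenth = 2; dotted half = 24; eighth note = 4; dotted sixteenth note = 3; half note = 16; sixteenth = 2; eighth note = 4; half tied to quarter (half + quarter) = 24.
Altogether 24 + 4 + 2 + 24 + 4 + 3 + 16 + 2 + 4 + 24 = 107.
107 ÷ 64 = 1 complete bar with 43 thirty-second notes remaining.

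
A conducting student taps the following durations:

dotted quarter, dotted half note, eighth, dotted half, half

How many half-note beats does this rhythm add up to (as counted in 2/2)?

One half-note beat = 4 eighth notes.
Express everything in eighth notes: dotted quarter = 3; dotted half note = 6; eighth = 1; dotted half = 6; half = 4.
Altogether 3 + 6 + 1 + 6 + 4 = 20.
20 ÷ 4 = 5 beats.

5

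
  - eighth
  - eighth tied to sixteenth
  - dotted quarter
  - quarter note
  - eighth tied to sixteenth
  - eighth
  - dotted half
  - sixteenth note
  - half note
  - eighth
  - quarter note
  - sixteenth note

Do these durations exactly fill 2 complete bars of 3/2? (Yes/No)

Yes

One bar of 3/2 = 24 sixteenth notes, so 2 bars = 48.
Each duration in sixteenth notes: eighth = 2; eighth tied to sixteenth (eighth + sixteenth) = 3; dotted quarter = 6; quarter note = 4; eighth tied to sixteenth (eighth + sixteenth) = 3; eighth = 2; dotted half = 12; sixteenth note = 1; half note = 8; eighth = 2; quarter note = 4; sixteenth note = 1.
Adding: 2 + 3 + 6 + 4 + 3 + 2 + 12 + 1 + 8 + 2 + 4 + 1 = 48.
48 equals 48, so the answer is Yes.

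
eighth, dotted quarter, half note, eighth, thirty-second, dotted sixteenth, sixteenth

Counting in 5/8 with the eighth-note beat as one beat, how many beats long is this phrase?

One eighth-note beat = 4 thirty-second notes.
Each duration in thirty-second notes: eighth = 4; dotted quarter = 12; half note = 16; eighth = 4; thirty-second = 1; dotted sixteenth = 3; sixteenth = 2.
Total: 4 + 12 + 16 + 4 + 1 + 3 + 2 = 42.
42 ÷ 4 = 10.5 beats.

10.5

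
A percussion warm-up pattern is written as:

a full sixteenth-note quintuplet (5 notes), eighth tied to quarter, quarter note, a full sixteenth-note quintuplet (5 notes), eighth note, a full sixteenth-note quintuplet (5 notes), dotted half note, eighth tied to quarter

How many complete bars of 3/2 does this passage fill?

1

One bar of 3/2 = 12 eighth notes.
Express everything in eighth notes: a full sixteenth-note quintuplet (5 notes) (five quintuplet sixteenths span one quarter) = 2; eighth tied to quarter (eighth + quarter) = 3; quarter note = 2; a full sixteenth-note quintuplet (5 notes) (five quintuplet sixteenths span one quarter) = 2; eighth note = 1; a full sixteenth-note quintuplet (5 notes) (five quintuplet sixteenths span one quarter) = 2; dotted half note = 6; eighth tied to quarter (eighth + quarter) = 3.
Sum: 2 + 3 + 2 + 2 + 1 + 2 + 6 + 3 = 21.
21 ÷ 12 = 1 complete bar with 9 left over.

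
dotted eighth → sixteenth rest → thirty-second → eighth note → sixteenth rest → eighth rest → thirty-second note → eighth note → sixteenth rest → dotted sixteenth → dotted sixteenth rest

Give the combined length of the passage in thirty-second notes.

In thirty-second notes: dotted eighth = 6; sixteenth rest = 2; thirty-second = 1; eighth note = 4; sixteenth rest = 2; eighth rest = 4; thirty-second note = 1; eighth note = 4; sixteenth rest = 2; dotted sixteenth = 3; dotted sixteenth rest = 3.
Adding: 6 + 2 + 1 + 4 + 2 + 4 + 1 + 4 + 2 + 3 + 3 = 32 thirty-second notes.

32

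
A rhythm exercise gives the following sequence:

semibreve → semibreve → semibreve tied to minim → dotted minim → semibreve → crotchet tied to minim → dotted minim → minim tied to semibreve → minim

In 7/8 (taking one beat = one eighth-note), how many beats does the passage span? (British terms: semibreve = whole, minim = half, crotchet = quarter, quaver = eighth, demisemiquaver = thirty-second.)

One eighth-note beat = 2 sixteenth notes.
Each duration in sixteenth notes: semibreve = 16; semibreve = 16; semibreve tied to minim (semibreve + minim) = 24; dotted minim = 12; semibreve = 16; crotchet tied to minim (crotchet + minim) = 12; dotted minim = 12; minim tied to semibreve (minim + semibreve) = 24; minim = 8.
Sum: 16 + 16 + 24 + 12 + 16 + 12 + 12 + 24 + 8 = 140.
140 ÷ 2 = 70 beats.

70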